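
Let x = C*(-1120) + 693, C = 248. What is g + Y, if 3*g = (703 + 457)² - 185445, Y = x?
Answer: 328954/3 ≈ 1.0965e+5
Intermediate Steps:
x = -277067 (x = 248*(-1120) + 693 = -277760 + 693 = -277067)
Y = -277067
g = 1160155/3 (g = ((703 + 457)² - 185445)/3 = (1160² - 185445)/3 = (1345600 - 185445)/3 = (⅓)*1160155 = 1160155/3 ≈ 3.8672e+5)
g + Y = 1160155/3 - 277067 = 328954/3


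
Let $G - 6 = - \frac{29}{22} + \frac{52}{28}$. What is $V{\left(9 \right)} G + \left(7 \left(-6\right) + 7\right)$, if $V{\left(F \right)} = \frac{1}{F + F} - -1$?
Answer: $- \frac{77887}{2772} \approx -28.098$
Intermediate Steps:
$G = \frac{1007}{154}$ ($G = 6 + \left(- \frac{29}{22} + \frac{52}{28}\right) = 6 + \left(\left(-29\right) \frac{1}{22} + 52 \cdot \frac{1}{28}\right) = 6 + \left(- \frac{29}{22} + \frac{13}{7}\right) = 6 + \frac{83}{154} = \frac{1007}{154} \approx 6.539$)
$V{\left(F \right)} = 1 + \frac{1}{2 F}$ ($V{\left(F \right)} = \frac{1}{2 F} + 1 = 1 + \frac{1}{2 F}$)
$V{\left(9 \right)} G + \left(7 \left(-6\right) + 7\right) = \frac{\frac{1}{2} + 9}{9} \cdot \frac{1007}{154} + \left(7 \left(-6\right) + 7\right) = \frac{1}{9} \cdot \frac{19}{2} \cdot \frac{1007}{154} + \left(-42 + 7\right) = \frac{19}{18} \cdot \frac{1007}{154} - 35 = \frac{19133}{2772} - 35 = - \frac{77887}{2772}$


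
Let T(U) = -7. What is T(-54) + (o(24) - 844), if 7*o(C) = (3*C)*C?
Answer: -4229/7 ≈ -604.14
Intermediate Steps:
o(C) = 3*C²/7 (o(C) = ((3*C)*C)/7 = (3*C²)/7 = 3*C²/7)
T(-54) + (o(24) - 844) = -7 + ((3/7)*24² - 844) = -7 + ((3/7)*576 - 844) = -7 + (1728/7 - 844) = -7 - 4180/7 = -4229/7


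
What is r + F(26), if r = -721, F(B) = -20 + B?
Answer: -715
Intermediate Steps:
r + F(26) = -721 + (-20 + 26) = -721 + 6 = -715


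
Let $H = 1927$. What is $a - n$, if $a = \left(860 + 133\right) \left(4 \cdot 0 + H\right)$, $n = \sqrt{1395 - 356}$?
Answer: $1913511 - \sqrt{1039} \approx 1.9135 \cdot 10^{6}$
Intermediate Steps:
$n = \sqrt{1039} \approx 32.234$
$a = 1913511$ ($a = \left(860 + 133\right) \left(4 \cdot 0 + 1927\right) = 993 \left(0 + 1927\right) = 993 \cdot 1927 = 1913511$)
$a - n = 1913511 - \sqrt{1039}$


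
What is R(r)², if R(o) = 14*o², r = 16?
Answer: 12845056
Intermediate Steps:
R(r)² = (14*16²)² = (14*256)² = 3584² = 12845056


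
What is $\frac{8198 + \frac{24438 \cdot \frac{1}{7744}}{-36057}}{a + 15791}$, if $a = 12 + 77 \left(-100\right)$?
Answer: $\frac{381514978391}{377093913504} \approx 1.0117$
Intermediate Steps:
$a = -7688$ ($a = 12 - 7700 = -7688$)
$\frac{8198 + \frac{24438 \cdot \frac{1}{7744}}{-36057}}{a + 15791} = \frac{8198 + \frac{24438 \cdot \frac{1}{7744}}{-36057}}{-7688 + 15791} = \frac{8198 + 24438 \cdot \frac{1}{7744} \left(- \frac{1}{36057}\right)}{8103} = \left(8198 + \frac{12219}{3872} \left(- \frac{1}{36057}\right)\right) \frac{1}{8103} = \left(8198 - \frac{4073}{46537568}\right) \frac{1}{8103} = \frac{381514978391}{46537568} \cdot \frac{1}{8103} = \frac{381514978391}{377093913504}$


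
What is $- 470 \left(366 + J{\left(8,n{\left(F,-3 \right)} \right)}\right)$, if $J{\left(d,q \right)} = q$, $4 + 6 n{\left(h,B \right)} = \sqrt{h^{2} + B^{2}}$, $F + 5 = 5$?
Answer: $- \frac{515825}{3} \approx -1.7194 \cdot 10^{5}$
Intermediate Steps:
$F = 0$ ($F = -5 + 5 = 0$)
$n{\left(h,B \right)} = - \frac{2}{3} + \frac{\sqrt{B^{2} + h^{2}}}{6}$ ($n{\left(h,B \right)} = - \frac{2}{3} + \frac{\sqrt{h^{2} + B^{2}}}{6} = - \frac{2}{3} + \frac{\sqrt{B^{2} + h^{2}}}{6}$)
$- 470 \left(366 + J{\left(8,n{\left(F,-3 \right)} \right)}\right) = - 470 \left(366 - \left(\frac{2}{3} - \frac{\sqrt{\left(-3\right)^{2} + 0^{2}}}{6}\right)\right) = - 470 \left(366 - \left(\frac{2}{3} - \frac{\sqrt{9 + 0}}{6}\right)\right) = - 470 \left(366 - \left(\frac{2}{3} - \frac{\sqrt{9}}{6}\right)\right) = - 470 \left(366 + \left(- \frac{2}{3} + \frac{1}{6} \cdot 3\right)\right) = - 470 \left(366 + \left(- \frac{2}{3} + \frac{1}{2}\right)\right) = - 470 \left(366 - \frac{1}{6}\right) = \left(-470\right) \frac{2195}{6} = - \frac{515825}{3}$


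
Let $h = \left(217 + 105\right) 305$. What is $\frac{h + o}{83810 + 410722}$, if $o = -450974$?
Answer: $- \frac{9799}{13737} \approx -0.71333$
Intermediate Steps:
$h = 98210$ ($h = 322 \cdot 305 = 98210$)
$\frac{h + o}{83810 + 410722} = \frac{98210 - 450974}{83810 + 410722} = - \frac{352764}{494532} = \left(-352764\right) \frac{1}{494532} = - \frac{9799}{13737}$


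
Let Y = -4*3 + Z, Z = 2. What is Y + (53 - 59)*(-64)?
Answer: 374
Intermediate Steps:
Y = -10 (Y = -4*3 + 2 = -12 + 2 = -10)
Y + (53 - 59)*(-64) = -10 + (53 - 59)*(-64) = -10 - 6*(-64) = -10 + 384 = 374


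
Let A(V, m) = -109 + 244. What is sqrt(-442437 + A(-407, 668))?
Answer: I*sqrt(442302) ≈ 665.06*I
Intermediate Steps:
A(V, m) = 135
sqrt(-442437 + A(-407, 668)) = sqrt(-442437 + 135) = sqrt(-442302) = I*sqrt(442302)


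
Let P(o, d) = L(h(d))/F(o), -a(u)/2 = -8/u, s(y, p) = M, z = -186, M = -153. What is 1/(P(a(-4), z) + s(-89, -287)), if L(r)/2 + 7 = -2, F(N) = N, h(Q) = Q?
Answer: -2/297 ≈ -0.0067340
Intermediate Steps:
L(r) = -18 (L(r) = -14 + 2*(-2) = -14 - 4 = -18)
s(y, p) = -153
a(u) = 16/u (a(u) = -(-16)/u = 16/u)
P(o, d) = -18/o
1/(P(a(-4), z) + s(-89, -287)) = 1/(-18/(16/(-4)) - 153) = 1/(-18/(16*(-¼)) - 153) = 1/(-18/(-4) - 153) = 1/(-18*(-¼) - 153) = 1/(9/2 - 153) = 1/(-297/2) = -2/297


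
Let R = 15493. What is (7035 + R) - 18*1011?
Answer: 4330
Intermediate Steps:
(7035 + R) - 18*1011 = (7035 + 15493) - 18*1011 = 22528 - 18198 = 4330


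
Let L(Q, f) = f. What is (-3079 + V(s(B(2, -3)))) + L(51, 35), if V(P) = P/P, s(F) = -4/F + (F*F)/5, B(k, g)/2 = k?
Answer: -3043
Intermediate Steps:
B(k, g) = 2*k
s(F) = -4/F + F²/5 (s(F) = -4/F + F²*(⅕) = -4/F + F²/5)
V(P) = 1
(-3079 + V(s(B(2, -3)))) + L(51, 35) = (-3079 + 1) + 35 = -3078 + 35 = -3043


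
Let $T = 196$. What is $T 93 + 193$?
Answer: $18421$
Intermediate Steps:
$T 93 + 193 = 196 \cdot 93 + 193 = 18228 + 193 = 18421$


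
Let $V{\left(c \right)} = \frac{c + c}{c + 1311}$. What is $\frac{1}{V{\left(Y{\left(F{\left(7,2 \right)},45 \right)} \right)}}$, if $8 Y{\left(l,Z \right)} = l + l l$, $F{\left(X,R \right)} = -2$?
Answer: $\frac{5245}{2} \approx 2622.5$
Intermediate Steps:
$Y{\left(l,Z \right)} = \frac{l}{8} + \frac{l^{2}}{8}$ ($Y{\left(l,Z \right)} = \frac{l + l l}{8} = \frac{l + l^{2}}{8} = \frac{l}{8} + \frac{l^{2}}{8}$)
$V{\left(c \right)} = \frac{2 c}{1311 + c}$
$\frac{1}{V{\left(Y{\left(F{\left(7,2 \right)},45 \right)} \right)}} = \frac{1}{2 \cdot \frac{1}{8} \left(-2\right) \left(1 - 2\right) \frac{1}{1311 + \frac{1}{8} \left(-2\right) \left(1 - 2\right)}} = \frac{1}{2 \cdot \frac{1}{8} \left(-2\right) \left(-1\right) \frac{1}{1311 + \frac{1}{8} \left(-2\right) \left(-1\right)}} = \frac{1}{2 \cdot \frac{1}{4} \frac{1}{1311 + \frac{1}{4}}} = \frac{1}{2 \cdot \frac{1}{4} \frac{1}{\frac{5245}{4}}} = \frac{1}{2 \cdot \frac{1}{4} \cdot \frac{4}{5245}} = \frac{1}{\frac{2}{5245}} = \frac{5245}{2}$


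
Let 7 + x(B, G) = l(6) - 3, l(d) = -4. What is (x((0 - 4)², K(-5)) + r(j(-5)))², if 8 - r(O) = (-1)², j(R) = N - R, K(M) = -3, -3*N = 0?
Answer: 49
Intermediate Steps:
N = 0 (N = -⅓*0 = 0)
x(B, G) = -14 (x(B, G) = -7 + (-4 - 3) = -7 - 7 = -14)
j(R) = -R (j(R) = 0 - R = -R)
r(O) = 7 (r(O) = 8 - 1*(-1)² = 8 - 1*1 = 8 - 1 = 7)
(x((0 - 4)², K(-5)) + r(j(-5)))² = (-14 + 7)² = (-7)² = 49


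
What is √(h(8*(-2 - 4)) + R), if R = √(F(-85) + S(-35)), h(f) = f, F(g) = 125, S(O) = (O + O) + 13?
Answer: √(-48 + 2*√17) ≈ 6.3051*I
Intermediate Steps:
S(O) = 13 + 2*O (S(O) = 2*O + 13 = 13 + 2*O)
R = 2*√17 (R = √(125 + (13 + 2*(-35))) = √(125 + (13 - 70)) = √(125 - 57) = √68 = 2*√17 ≈ 8.2462)
√(h(8*(-2 - 4)) + R) = √(8*(-2 - 4) + 2*√17) = √(8*(-6) + 2*√17) = √(-48 + 2*√17)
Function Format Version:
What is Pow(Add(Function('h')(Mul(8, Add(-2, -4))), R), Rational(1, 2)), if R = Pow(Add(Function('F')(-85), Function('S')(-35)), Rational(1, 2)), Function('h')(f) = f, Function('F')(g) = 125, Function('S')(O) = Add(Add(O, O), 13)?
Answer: Pow(Add(-48, Mul(2, Pow(17, Rational(1, 2)))), Rational(1, 2)) ≈ Mul(6.3051, I)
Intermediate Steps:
Function('S')(O) = Add(13, Mul(2, O)) (Function('S')(O) = Add(Mul(2, O), 13) = Add(13, Mul(2, O)))
R = Mul(2, Pow(17, Rational(1, 2))) (R = Pow(Add(125, Add(13, Mul(2, -35))), Rational(1, 2)) = Pow(Add(125, Add(13, -70)), Rational(1, 2)) = Pow(Add(125, -57), Rational(1, 2)) = Pow(68, Rational(1, 2)) = Mul(2, Pow(17, Rational(1, 2))) ≈ 8.2462)
Pow(Add(Function('h')(Mul(8, Add(-2, -4))), R), Rational(1, 2)) = Pow(Add(Mul(8, Add(-2, -4)), Mul(2, Pow(17, Rational(1, 2)))), Rational(1, 2)) = Pow(Add(Mul(8, -6), Mul(2, Pow(17, Rational(1, 2)))), Rational(1, 2)) = Pow(Add(-48, Mul(2, Pow(17, Rational(1, 2)))), Rational(1, 2))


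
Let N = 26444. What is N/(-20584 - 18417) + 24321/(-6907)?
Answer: -1131192029/269379907 ≈ -4.1992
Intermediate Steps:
N/(-20584 - 18417) + 24321/(-6907) = 26444/(-20584 - 18417) + 24321/(-6907) = 26444/(-39001) + 24321*(-1/6907) = 26444*(-1/39001) - 24321/6907 = -26444/39001 - 24321/6907 = -1131192029/269379907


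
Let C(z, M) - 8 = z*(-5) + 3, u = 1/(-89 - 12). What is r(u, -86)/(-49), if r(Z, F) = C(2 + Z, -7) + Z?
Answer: -15/707 ≈ -0.021216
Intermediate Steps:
u = -1/101 (u = 1/(-101) = -1/101 ≈ -0.0099010)
C(z, M) = 11 - 5*z (C(z, M) = 8 + (z*(-5) + 3) = 8 + (-5*z + 3) = 8 + (3 - 5*z) = 11 - 5*z)
r(Z, F) = 1 - 4*Z (r(Z, F) = (11 - 5*(2 + Z)) + Z = (11 + (-10 - 5*Z)) + Z = (1 - 5*Z) + Z = 1 - 4*Z)
r(u, -86)/(-49) = (1 - 4*(-1/101))/(-49) = (1 + 4/101)*(-1/49) = (105/101)*(-1/49) = -15/707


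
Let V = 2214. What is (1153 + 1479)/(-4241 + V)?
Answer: -2632/2027 ≈ -1.2985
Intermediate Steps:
(1153 + 1479)/(-4241 + V) = (1153 + 1479)/(-4241 + 2214) = 2632/(-2027) = 2632*(-1/2027) = -2632/2027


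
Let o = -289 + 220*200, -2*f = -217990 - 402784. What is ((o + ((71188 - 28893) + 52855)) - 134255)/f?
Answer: 658/44341 ≈ 0.014840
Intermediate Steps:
f = 310387 (f = -(-217990 - 402784)/2 = -½*(-620774) = 310387)
o = 43711 (o = -289 + 44000 = 43711)
((o + ((71188 - 28893) + 52855)) - 134255)/f = ((43711 + ((71188 - 28893) + 52855)) - 134255)/310387 = ((43711 + (42295 + 52855)) - 134255)*(1/310387) = ((43711 + 95150) - 134255)*(1/310387) = (138861 - 134255)*(1/310387) = 4606*(1/310387) = 658/44341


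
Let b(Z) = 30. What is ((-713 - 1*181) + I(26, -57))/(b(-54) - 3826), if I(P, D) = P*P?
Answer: 109/1898 ≈ 0.057429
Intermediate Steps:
I(P, D) = P**2
((-713 - 1*181) + I(26, -57))/(b(-54) - 3826) = ((-713 - 1*181) + 26**2)/(30 - 3826) = ((-713 - 181) + 676)/(-3796) = (-894 + 676)*(-1/3796) = -218*(-1/3796) = 109/1898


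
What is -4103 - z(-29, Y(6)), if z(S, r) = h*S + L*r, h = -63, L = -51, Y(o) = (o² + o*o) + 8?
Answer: -1850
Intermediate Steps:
Y(o) = 8 + 2*o² (Y(o) = (o² + o²) + 8 = 2*o² + 8 = 8 + 2*o²)
z(S, r) = -63*S - 51*r
-4103 - z(-29, Y(6)) = -4103 - (-63*(-29) - 51*(8 + 2*6²)) = -4103 - (1827 - 51*(8 + 2*36)) = -4103 - (1827 - 51*(8 + 72)) = -4103 - (1827 - 51*80) = -4103 - (1827 - 4080) = -4103 - 1*(-2253) = -4103 + 2253 = -1850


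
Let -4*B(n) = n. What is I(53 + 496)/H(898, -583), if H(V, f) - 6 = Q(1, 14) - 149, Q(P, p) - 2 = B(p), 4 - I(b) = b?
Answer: 1090/289 ≈ 3.7716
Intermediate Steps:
B(n) = -n/4
I(b) = 4 - b
Q(P, p) = 2 - p/4
H(V, f) = -289/2 (H(V, f) = 6 + ((2 - ¼*14) - 149) = 6 + ((2 - 7/2) - 149) = 6 + (-3/2 - 149) = 6 - 301/2 = -289/2)
I(53 + 496)/H(898, -583) = (4 - (53 + 496))/(-289/2) = (4 - 1*549)*(-2/289) = (4 - 549)*(-2/289) = -545*(-2/289) = 1090/289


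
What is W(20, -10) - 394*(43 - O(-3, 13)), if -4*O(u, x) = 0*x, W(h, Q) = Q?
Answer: -16952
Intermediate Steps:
O(u, x) = 0 (O(u, x) = -0*x = -1/4*0 = 0)
W(20, -10) - 394*(43 - O(-3, 13)) = -10 - 394*(43 - 1*0) = -10 - 394*(43 + 0) = -10 - 394*43 = -10 - 16942 = -16952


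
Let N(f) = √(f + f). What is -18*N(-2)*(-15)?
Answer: 540*I ≈ 540.0*I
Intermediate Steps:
N(f) = √2*√f (N(f) = √(2*f) = √2*√f)
-18*N(-2)*(-15) = -18*√2*√(-2)*(-15) = -18*√2*I*√2*(-15) = -36*I*(-15) = 540*I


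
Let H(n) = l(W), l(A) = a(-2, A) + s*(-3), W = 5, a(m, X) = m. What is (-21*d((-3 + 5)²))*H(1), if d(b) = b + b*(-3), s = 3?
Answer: -1848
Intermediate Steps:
d(b) = -2*b (d(b) = b - 3*b = -2*b)
l(A) = -11 (l(A) = -2 + 3*(-3) = -2 - 9 = -11)
H(n) = -11
(-21*d((-3 + 5)²))*H(1) = -(-42)*(-3 + 5)²*(-11) = -(-42)*2²*(-11) = -(-42)*4*(-11) = -21*(-8)*(-11) = 168*(-11) = -1848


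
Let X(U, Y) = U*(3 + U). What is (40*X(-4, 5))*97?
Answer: 15520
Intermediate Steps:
(40*X(-4, 5))*97 = (40*(-4*(3 - 4)))*97 = (40*(-4*(-1)))*97 = (40*4)*97 = 160*97 = 15520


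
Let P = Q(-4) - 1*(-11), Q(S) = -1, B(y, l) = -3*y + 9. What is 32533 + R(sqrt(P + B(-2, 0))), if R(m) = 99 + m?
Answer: 32637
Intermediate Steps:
B(y, l) = 9 - 3*y
P = 10 (P = -1 - 1*(-11) = -1 + 11 = 10)
32533 + R(sqrt(P + B(-2, 0))) = 32533 + (99 + sqrt(10 + (9 - 3*(-2)))) = 32533 + (99 + sqrt(10 + (9 + 6))) = 32533 + (99 + sqrt(10 + 15)) = 32533 + (99 + sqrt(25)) = 32533 + (99 + 5) = 32533 + 104 = 32637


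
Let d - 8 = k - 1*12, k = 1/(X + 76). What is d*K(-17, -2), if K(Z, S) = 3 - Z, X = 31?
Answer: -8540/107 ≈ -79.813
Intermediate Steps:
k = 1/107 (k = 1/(31 + 76) = 1/107 ≈ 0.0093458)
d = -427/107 (d = 8 + (1/107 - 1*12) = 8 + (1/107 - 12) = 8 - 1283/107 = -427/107 ≈ -3.9907)
d*K(-17, -2) = -427*(3 - 1*(-17))/107 = -427*(3 + 17)/107 = -427/107*20 = -8540/107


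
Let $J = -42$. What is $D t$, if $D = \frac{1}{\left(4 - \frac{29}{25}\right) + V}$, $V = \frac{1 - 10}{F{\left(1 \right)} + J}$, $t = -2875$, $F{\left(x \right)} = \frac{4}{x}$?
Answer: $- \frac{2731250}{2923} \approx -934.4$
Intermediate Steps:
$V = \frac{9}{38}$ ($V = \frac{1 - 10}{\frac{4}{1} - 42} = - \frac{9}{4 \cdot 1 - 42} = - \frac{9}{4 - 42} = - \frac{9}{-38} = \left(-9\right) \left(- \frac{1}{38}\right) = \frac{9}{38} \approx 0.23684$)
$D = \frac{950}{2923}$ ($D = \frac{1}{\left(4 - \frac{29}{25}\right) + \frac{9}{38}} = \frac{1}{\frac{71}{25} + \frac{9}{38}} = \frac{1}{\frac{2923}{950}} = \frac{950}{2923} \approx 0.32501$)
$D t = \frac{950}{2923} \left(-2875\right) = - \frac{2731250}{2923}$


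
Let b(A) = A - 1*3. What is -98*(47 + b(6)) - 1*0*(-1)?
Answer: -4900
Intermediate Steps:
b(A) = -3 + A (b(A) = A - 3 = -3 + A)
-98*(47 + b(6)) - 1*0*(-1) = -98*(47 + (-3 + 6)) - 1*0*(-1) = -98*(47 + 3) + 0*(-1) = -98*50 + 0 = -4900 + 0 = -4900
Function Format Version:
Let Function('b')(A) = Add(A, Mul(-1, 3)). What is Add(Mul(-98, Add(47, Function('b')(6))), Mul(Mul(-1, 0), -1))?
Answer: -4900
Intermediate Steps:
Function('b')(A) = Add(-3, A) (Function('b')(A) = Add(A, -3) = Add(-3, A))
Add(Mul(-98, Add(47, Function('b')(6))), Mul(Mul(-1, 0), -1)) = Add(Mul(-98, Add(47, Add(-3, 6))), Mul(Mul(-1, 0), -1)) = Add(Mul(-98, Add(47, 3)), Mul(0, -1)) = Add(Mul(-98, 50), 0) = Add(-4900, 0) = -4900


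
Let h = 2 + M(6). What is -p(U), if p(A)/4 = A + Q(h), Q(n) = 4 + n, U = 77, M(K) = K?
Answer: -356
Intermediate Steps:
h = 8 (h = 2 + 6 = 8)
p(A) = 48 + 4*A (p(A) = 4*(A + (4 + 8)) = 4*(A + 12) = 4*(12 + A) = 48 + 4*A)
-p(U) = -(48 + 4*77) = -(48 + 308) = -1*356 = -356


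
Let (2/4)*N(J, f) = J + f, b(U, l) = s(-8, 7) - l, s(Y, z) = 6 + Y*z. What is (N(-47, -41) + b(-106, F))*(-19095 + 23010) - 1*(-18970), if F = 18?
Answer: -936290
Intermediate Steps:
b(U, l) = -50 - l (b(U, l) = (6 - 8*7) - l = (6 - 56) - l = -50 - l)
N(J, f) = 2*J + 2*f (N(J, f) = 2*(J + f) = 2*J + 2*f)
(N(-47, -41) + b(-106, F))*(-19095 + 23010) - 1*(-18970) = ((2*(-47) + 2*(-41)) + (-50 - 1*18))*(-19095 + 23010) - 1*(-18970) = ((-94 - 82) + (-50 - 18))*3915 + 18970 = (-176 - 68)*3915 + 18970 = -244*3915 + 18970 = -955260 + 18970 = -936290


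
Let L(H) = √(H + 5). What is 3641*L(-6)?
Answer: 3641*I ≈ 3641.0*I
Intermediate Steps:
L(H) = √(5 + H)
3641*L(-6) = 3641*√(5 - 6) = 3641*√(-1) = 3641*I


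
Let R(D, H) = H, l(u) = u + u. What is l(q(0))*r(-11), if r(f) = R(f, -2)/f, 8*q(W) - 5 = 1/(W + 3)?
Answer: 8/33 ≈ 0.24242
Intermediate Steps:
q(W) = 5/8 + 1/(8*(3 + W)) (q(W) = 5/8 + 1/(8*(W + 3)) = 5/8 + 1/(8*(3 + W)))
l(u) = 2*u
r(f) = -2/f
l(q(0))*r(-11) = (2*((16 + 5*0)/(8*(3 + 0))))*(-2/(-11)) = (2*((⅛)*(16 + 0)/3))*(-2*(-1/11)) = (2*((⅛)*(⅓)*16))*(2/11) = (2*(⅔))*(2/11) = (4/3)*(2/11) = 8/33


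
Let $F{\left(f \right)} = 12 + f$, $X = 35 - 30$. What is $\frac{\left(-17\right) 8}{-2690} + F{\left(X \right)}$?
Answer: $\frac{22933}{1345} \approx 17.051$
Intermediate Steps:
$X = 5$
$\frac{\left(-17\right) 8}{-2690} + F{\left(X \right)} = \frac{\left(-17\right) 8}{-2690} + \left(12 + 5\right) = \left(-136\right) \left(- \frac{1}{2690}\right) + 17 = \frac{68}{1345} + 17 = \frac{22933}{1345}$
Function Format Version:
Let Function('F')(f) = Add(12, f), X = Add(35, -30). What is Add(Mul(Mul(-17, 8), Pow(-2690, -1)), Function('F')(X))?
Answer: Rational(22933, 1345) ≈ 17.051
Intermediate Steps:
X = 5
Add(Mul(Mul(-17, 8), Pow(-2690, -1)), Function('F')(X)) = Add(Mul(Mul(-17, 8), Pow(-2690, -1)), Add(12, 5)) = Add(Mul(-136, Rational(-1, 2690)), 17) = Add(Rational(68, 1345), 17) = Rational(22933, 1345)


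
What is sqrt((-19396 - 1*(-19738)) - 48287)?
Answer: I*sqrt(47945) ≈ 218.96*I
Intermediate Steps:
sqrt((-19396 - 1*(-19738)) - 48287) = sqrt((-19396 + 19738) - 48287) = sqrt(342 - 48287) = sqrt(-47945) = I*sqrt(47945)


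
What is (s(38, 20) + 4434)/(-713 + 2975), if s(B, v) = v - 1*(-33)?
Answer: 4487/2262 ≈ 1.9836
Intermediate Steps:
s(B, v) = 33 + v (s(B, v) = v + 33 = 33 + v)
(s(38, 20) + 4434)/(-713 + 2975) = ((33 + 20) + 4434)/(-713 + 2975) = (53 + 4434)/2262 = 4487*(1/2262) = 4487/2262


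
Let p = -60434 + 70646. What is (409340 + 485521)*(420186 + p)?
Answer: 385146384678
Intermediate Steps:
p = 10212
(409340 + 485521)*(420186 + p) = (409340 + 485521)*(420186 + 10212) = 894861*430398 = 385146384678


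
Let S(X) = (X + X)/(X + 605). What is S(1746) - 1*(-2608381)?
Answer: 6132307223/2351 ≈ 2.6084e+6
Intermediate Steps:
S(X) = 2*X/(605 + X) (S(X) = (2*X)/(605 + X) = 2*X/(605 + X))
S(1746) - 1*(-2608381) = 2*1746/(605 + 1746) - 1*(-2608381) = 2*1746/2351 + 2608381 = 2*1746*(1/2351) + 2608381 = 3492/2351 + 2608381 = 6132307223/2351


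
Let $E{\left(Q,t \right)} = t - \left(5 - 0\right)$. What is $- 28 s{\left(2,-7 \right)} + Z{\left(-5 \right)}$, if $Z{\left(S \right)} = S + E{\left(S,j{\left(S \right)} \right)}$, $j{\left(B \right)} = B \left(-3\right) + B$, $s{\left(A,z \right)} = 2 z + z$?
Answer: $588$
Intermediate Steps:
$s{\left(A,z \right)} = 3 z$
$j{\left(B \right)} = - 2 B$ ($j{\left(B \right)} = - 3 B + B = - 2 B$)
$E{\left(Q,t \right)} = -5 + t$ ($E{\left(Q,t \right)} = t - \left(5 + 0\right) = t - 5 = -5 + t$)
$Z{\left(S \right)} = -5 - S$ ($Z{\left(S \right)} = S - \left(5 + 2 S\right) = -5 - S$)
$- 28 s{\left(2,-7 \right)} + Z{\left(-5 \right)} = - 28 \cdot 3 \left(-7\right) - 0 = \left(-28\right) \left(-21\right) + \left(-5 + 5\right) = 588 + 0 = 588$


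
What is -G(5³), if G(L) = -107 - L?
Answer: 232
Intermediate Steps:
-G(5³) = -(-107 - 1*5³) = -(-107 - 1*125) = -(-107 - 125) = -1*(-232) = 232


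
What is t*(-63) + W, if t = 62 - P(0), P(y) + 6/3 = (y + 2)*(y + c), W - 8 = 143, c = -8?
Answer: -4889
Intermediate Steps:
W = 151 (W = 8 + 143 = 151)
P(y) = -2 + (-8 + y)*(2 + y) (P(y) = -2 + (y + 2)*(y - 8) = -2 + (2 + y)*(-8 + y) = -2 + (-8 + y)*(2 + y))
t = 80 (t = 62 - (-18 + 0² - 6*0) = 62 - (-18 + 0 + 0) = 62 - 1*(-18) = 62 + 18 = 80)
t*(-63) + W = 80*(-63) + 151 = -5040 + 151 = -4889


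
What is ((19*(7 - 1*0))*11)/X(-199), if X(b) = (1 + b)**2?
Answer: 133/3564 ≈ 0.037318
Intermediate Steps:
((19*(7 - 1*0))*11)/X(-199) = ((19*(7 - 1*0))*11)/((1 - 199)**2) = ((19*(7 + 0))*11)/((-198)**2) = ((19*7)*11)/39204 = (133*11)*(1/39204) = 1463*(1/39204) = 133/3564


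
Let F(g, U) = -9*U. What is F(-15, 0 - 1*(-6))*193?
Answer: -10422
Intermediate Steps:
F(-15, 0 - 1*(-6))*193 = -9*(0 - 1*(-6))*193 = -9*(0 + 6)*193 = -9*6*193 = -54*193 = -10422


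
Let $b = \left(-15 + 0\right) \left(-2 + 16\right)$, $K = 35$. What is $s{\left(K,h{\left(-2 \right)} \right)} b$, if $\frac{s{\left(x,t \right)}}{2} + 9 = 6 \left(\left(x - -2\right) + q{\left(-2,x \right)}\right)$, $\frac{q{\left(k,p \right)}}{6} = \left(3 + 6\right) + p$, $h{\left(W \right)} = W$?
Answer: $-754740$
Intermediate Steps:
$q{\left(k,p \right)} = 54 + 6 p$ ($q{\left(k,p \right)} = 6 \left(\left(3 + 6\right) + p\right) = 6 \left(9 + p\right) = 54 + 6 p$)
$s{\left(x,t \right)} = 654 + 84 x$ ($s{\left(x,t \right)} = -18 + 2 \cdot 6 \left(\left(x - -2\right) + \left(54 + 6 x\right)\right) = -18 + 2 \cdot 6 \left(\left(x + 2\right) + \left(54 + 6 x\right)\right) = -18 + 2 \cdot 6 \left(\left(2 + x\right) + \left(54 + 6 x\right)\right) = -18 + 2 \cdot 6 \left(56 + 7 x\right) = -18 + 2 \left(336 + 42 x\right) = -18 + \left(672 + 84 x\right) = 654 + 84 x$)
$b = -210$ ($b = \left(-15\right) 14 = -210$)
$s{\left(K,h{\left(-2 \right)} \right)} b = \left(654 + 84 \cdot 35\right) \left(-210\right) = \left(654 + 2940\right) \left(-210\right) = 3594 \left(-210\right) = -754740$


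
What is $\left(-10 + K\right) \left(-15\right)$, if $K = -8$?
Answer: $270$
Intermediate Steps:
$\left(-10 + K\right) \left(-15\right) = \left(-10 - 8\right) \left(-15\right) = \left(-18\right) \left(-15\right) = 270$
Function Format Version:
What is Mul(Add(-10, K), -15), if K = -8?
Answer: 270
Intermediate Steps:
Mul(Add(-10, K), -15) = Mul(Add(-10, -8), -15) = Mul(-18, -15) = 270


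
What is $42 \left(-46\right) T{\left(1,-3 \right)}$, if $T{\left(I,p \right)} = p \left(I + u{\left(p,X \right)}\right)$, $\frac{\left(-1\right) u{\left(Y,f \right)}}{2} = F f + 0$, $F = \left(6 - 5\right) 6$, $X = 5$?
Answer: $-341964$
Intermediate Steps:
$F = 6$ ($F = \left(6 - 5\right) 6 = 1 \cdot 6 = 6$)
$u{\left(Y,f \right)} = - 12 f$ ($u{\left(Y,f \right)} = - 2 \left(6 f + 0\right) = - 2 \cdot 6 f = - 12 f$)
$T{\left(I,p \right)} = p \left(-60 + I\right)$ ($T{\left(I,p \right)} = p \left(I - 60\right) = p \left(-60 + I\right)$)
$42 \left(-46\right) T{\left(1,-3 \right)} = 42 \left(-46\right) \left(- 3 \left(-60 + 1\right)\right) = - 1932 \left(\left(-3\right) \left(-59\right)\right) = \left(-1932\right) 177 = -341964$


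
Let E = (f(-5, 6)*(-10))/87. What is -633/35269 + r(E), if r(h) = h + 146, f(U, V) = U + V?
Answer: 447579077/3068403 ≈ 145.87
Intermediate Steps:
E = -10/87 (E = ((-5 + 6)*(-10))/87 = (1*(-10))*(1/87) = -10*1/87 = -10/87 ≈ -0.11494)
r(h) = 146 + h
-633/35269 + r(E) = -633/35269 + (146 - 10/87) = -633*1/35269 + 12692/87 = -633/35269 + 12692/87 = 447579077/3068403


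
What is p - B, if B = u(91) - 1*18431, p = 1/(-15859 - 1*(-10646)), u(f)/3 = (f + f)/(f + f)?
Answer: 96065163/5213 ≈ 18428.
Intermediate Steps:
u(f) = 3 (u(f) = 3*((f + f)/(f + f)) = 3*((2*f)/((2*f))) = 3*((2*f)*(1/(2*f))) = 3*1 = 3)
p = -1/5213 (p = 1/(-15859 + 10646) = 1/(-5213) = -1/5213 ≈ -0.00019183)
B = -18428 (B = 3 - 1*18431 = 3 - 18431 = -18428)
p - B = -1/5213 - 1*(-18428) = -1/5213 + 18428 = 96065163/5213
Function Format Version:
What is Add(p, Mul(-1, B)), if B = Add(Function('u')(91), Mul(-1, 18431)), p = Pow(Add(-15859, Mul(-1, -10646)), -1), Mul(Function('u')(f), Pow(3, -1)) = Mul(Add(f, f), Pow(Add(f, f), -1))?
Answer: Rational(96065163, 5213) ≈ 18428.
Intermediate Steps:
Function('u')(f) = 3 (Function('u')(f) = Mul(3, Mul(Add(f, f), Pow(Add(f, f), -1))) = Mul(3, Mul(Mul(2, f), Pow(Mul(2, f), -1))) = Mul(3, Mul(Mul(2, f), Mul(Rational(1, 2), Pow(f, -1)))) = Mul(3, 1) = 3)
p = Rational(-1, 5213) (p = Pow(Add(-15859, 10646), -1) = Pow(-5213, -1) = Rational(-1, 5213) ≈ -0.00019183)
B = -18428 (B = Add(3, Mul(-1, 18431)) = Add(3, -18431) = -18428)
Add(p, Mul(-1, B)) = Add(Rational(-1, 5213), Mul(-1, -18428)) = Add(Rational(-1, 5213), 18428) = Rational(96065163, 5213)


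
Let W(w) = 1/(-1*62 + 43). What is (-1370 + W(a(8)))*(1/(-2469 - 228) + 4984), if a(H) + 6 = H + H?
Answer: -116634906419/17081 ≈ -6.8283e+6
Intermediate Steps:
a(H) = -6 + 2*H (a(H) = -6 + (H + H) = -6 + 2*H)
W(w) = -1/19 (W(w) = 1/(-62 + 43) = 1/(-19) = -1/19)
(-1370 + W(a(8)))*(1/(-2469 - 228) + 4984) = (-1370 - 1/19)*(1/(-2469 - 228) + 4984) = -26031*(1/(-2697) + 4984)/19 = -26031*(-1/2697 + 4984)/19 = -26031/19*13441847/2697 = -116634906419/17081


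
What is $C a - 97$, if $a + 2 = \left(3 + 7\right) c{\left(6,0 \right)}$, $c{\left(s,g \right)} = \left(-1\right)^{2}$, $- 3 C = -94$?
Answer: $\frac{461}{3} \approx 153.67$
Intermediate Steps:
$C = \frac{94}{3}$ ($C = \left(- \frac{1}{3}\right) \left(-94\right) = \frac{94}{3} \approx 31.333$)
$c{\left(s,g \right)} = 1$
$a = 8$ ($a = -2 + \left(3 + 7\right) 1 = -2 + 10 \cdot 1 = -2 + 10 = 8$)
$C a - 97 = \frac{94}{3} \cdot 8 - 97 = \frac{752}{3} - 97 = \frac{461}{3}$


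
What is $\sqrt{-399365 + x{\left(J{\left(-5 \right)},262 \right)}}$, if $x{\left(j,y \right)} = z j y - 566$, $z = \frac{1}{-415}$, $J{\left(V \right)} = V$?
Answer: $\frac{i \sqrt{2755102913}}{83} \approx 632.4 i$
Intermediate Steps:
$z = - \frac{1}{415} \approx -0.0024096$
$x{\left(j,y \right)} = -566 - \frac{j y}{415}$ ($x{\left(j,y \right)} = - \frac{j}{415} y - 566 = - \frac{j y}{415} - 566 = -566 - \frac{j y}{415}$)
$\sqrt{-399365 + x{\left(J{\left(-5 \right)},262 \right)}} = \sqrt{-399365 - \left(566 - \frac{262}{83}\right)} = \sqrt{-399365 + \left(-566 + \frac{262}{83}\right)} = \sqrt{-399365 - \frac{46716}{83}} = \sqrt{- \frac{33194011}{83}} = \frac{i \sqrt{2755102913}}{83}$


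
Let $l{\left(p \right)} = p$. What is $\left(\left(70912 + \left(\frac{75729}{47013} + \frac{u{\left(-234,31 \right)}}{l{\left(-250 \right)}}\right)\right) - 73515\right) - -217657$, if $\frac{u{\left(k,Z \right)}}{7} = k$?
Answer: $\frac{421279894174}{1958875} \approx 2.1506 \cdot 10^{5}$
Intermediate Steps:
$u{\left(k,Z \right)} = 7 k$
$\left(\left(70912 + \left(\frac{75729}{47013} + \frac{u{\left(-234,31 \right)}}{l{\left(-250 \right)}}\right)\right) - 73515\right) - -217657 = \left(\left(70912 + \left(\frac{75729}{47013} + \frac{7 \left(-234\right)}{-250}\right)\right) - 73515\right) - -217657 = \left(\left(70912 + \left(75729 \cdot \frac{1}{47013} - - \frac{819}{125}\right)\right) - 73515\right) + 217657 = \left(\left(70912 + \left(\frac{25243}{15671} + \frac{819}{125}\right)\right) - 73515\right) + 217657 = \left(\left(70912 + \frac{15989924}{1958875}\right) - 73515\right) + 217657 = \left(\frac{138923733924}{1958875} - 73515\right) + 217657 = - \frac{5082961701}{1958875} + 217657 = \frac{421279894174}{1958875}$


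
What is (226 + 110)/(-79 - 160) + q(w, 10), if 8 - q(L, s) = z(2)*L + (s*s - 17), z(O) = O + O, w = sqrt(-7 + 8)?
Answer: -19217/239 ≈ -80.406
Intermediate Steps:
w = 1 (w = sqrt(1) = 1)
z(O) = 2*O
q(L, s) = 25 - s**2 - 4*L (q(L, s) = 8 - ((2*2)*L + (s*s - 17)) = 8 - (4*L + (s**2 - 17)) = 8 - (4*L + (-17 + s**2)) = 8 - (-17 + s**2 + 4*L) = 8 + (17 - s**2 - 4*L) = 25 - s**2 - 4*L)
(226 + 110)/(-79 - 160) + q(w, 10) = (226 + 110)/(-79 - 160) + (25 - 1*10**2 - 4*1) = 336/(-239) + (25 - 1*100 - 4) = 336*(-1/239) + (25 - 100 - 4) = -336/239 - 79 = -19217/239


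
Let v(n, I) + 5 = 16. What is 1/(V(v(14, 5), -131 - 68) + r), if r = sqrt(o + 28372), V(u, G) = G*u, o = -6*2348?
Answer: -2189/4777437 - 2*sqrt(3571)/4777437 ≈ -0.00048321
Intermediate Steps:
o = -14088
v(n, I) = 11 (v(n, I) = -5 + 16 = 11)
r = 2*sqrt(3571) (r = sqrt(-14088 + 28372) = sqrt(14284) = 2*sqrt(3571) ≈ 119.52)
1/(V(v(14, 5), -131 - 68) + r) = 1/((-131 - 68)*11 + 2*sqrt(3571)) = 1/(-199*11 + 2*sqrt(3571)) = 1/(-2189 + 2*sqrt(3571))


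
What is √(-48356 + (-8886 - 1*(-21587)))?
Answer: I*√35655 ≈ 188.83*I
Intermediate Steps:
√(-48356 + (-8886 - 1*(-21587))) = √(-48356 + (-8886 + 21587)) = √(-48356 + 12701) = √(-35655) = I*√35655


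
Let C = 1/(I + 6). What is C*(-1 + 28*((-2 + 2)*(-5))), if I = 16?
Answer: -1/22 ≈ -0.045455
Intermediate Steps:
C = 1/22 (C = 1/(16 + 6) = 1/22 ≈ 0.045455)
C*(-1 + 28*((-2 + 2)*(-5))) = (-1 + 28*((-2 + 2)*(-5)))/22 = (-1 + 28*(0*(-5)))/22 = (-1 + 28*0)/22 = (-1 + 0)/22 = (1/22)*(-1) = -1/22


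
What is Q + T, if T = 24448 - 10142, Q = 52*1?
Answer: 14358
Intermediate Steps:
Q = 52
T = 14306
Q + T = 52 + 14306 = 14358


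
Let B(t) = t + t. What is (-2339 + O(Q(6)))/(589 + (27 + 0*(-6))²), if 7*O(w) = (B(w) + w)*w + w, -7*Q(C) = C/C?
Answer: -802281/452074 ≈ -1.7747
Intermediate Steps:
Q(C) = -⅐ (Q(C) = -C/(7*C) = -⅐*1 = -⅐)
B(t) = 2*t
O(w) = w/7 + 3*w²/7 (O(w) = ((2*w + w)*w + w)/7 = ((3*w)*w + w)/7 = (3*w² + w)/7 = (w + 3*w²)/7 = w/7 + 3*w²/7)
(-2339 + O(Q(6)))/(589 + (27 + 0*(-6))²) = (-2339 + (⅐)*(-⅐)*(1 + 3*(-⅐)))/(589 + (27 + 0*(-6))²) = (-2339 + (⅐)*(-⅐)*(1 - 3/7))/(589 + (27 + 0)²) = (-2339 + (⅐)*(-⅐)*(4/7))/(589 + 27²) = (-2339 - 4/343)/(589 + 729) = -802281/343/1318 = -802281/343*1/1318 = -802281/452074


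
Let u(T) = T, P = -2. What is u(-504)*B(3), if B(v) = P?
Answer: 1008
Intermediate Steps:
B(v) = -2
u(-504)*B(3) = -504*(-2) = 1008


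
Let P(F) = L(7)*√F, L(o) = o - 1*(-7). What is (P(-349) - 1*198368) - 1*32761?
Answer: -231129 + 14*I*√349 ≈ -2.3113e+5 + 261.54*I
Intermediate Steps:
L(o) = 7 + o (L(o) = o + 7 = 7 + o)
P(F) = 14*√F (P(F) = (7 + 7)*√F = 14*√F)
(P(-349) - 1*198368) - 1*32761 = (14*√(-349) - 1*198368) - 1*32761 = (14*(I*√349) - 198368) - 32761 = (14*I*√349 - 198368) - 32761 = (-198368 + 14*I*√349) - 32761 = -231129 + 14*I*√349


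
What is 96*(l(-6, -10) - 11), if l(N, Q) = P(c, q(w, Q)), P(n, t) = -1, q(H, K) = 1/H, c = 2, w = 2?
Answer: -1152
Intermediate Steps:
l(N, Q) = -1
96*(l(-6, -10) - 11) = 96*(-1 - 11) = 96*(-12) = -1152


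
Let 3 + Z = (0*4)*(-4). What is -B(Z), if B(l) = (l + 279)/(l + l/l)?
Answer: 138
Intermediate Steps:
Z = -3 (Z = -3 + (0*4)*(-4) = -3 + 0*(-4) = -3 + 0 = -3)
B(l) = (279 + l)/(1 + l) (B(l) = (279 + l)/(l + 1) = (279 + l)/(1 + l))
-B(Z) = -(279 - 3)/(1 - 3) = -276/(-2) = -(-1)*276/2 = -1*(-138) = 138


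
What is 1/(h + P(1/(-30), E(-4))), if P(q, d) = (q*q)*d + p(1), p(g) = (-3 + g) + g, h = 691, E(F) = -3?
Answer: 300/206999 ≈ 0.0014493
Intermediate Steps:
p(g) = -3 + 2*g
P(q, d) = -1 + d*q² (P(q, d) = (q*q)*d + (-3 + 2*1) = q²*d + (-3 + 2) = d*q² - 1 = -1 + d*q²)
1/(h + P(1/(-30), E(-4))) = 1/(691 + (-1 - 3*(1/(-30))²)) = 1/(691 + (-1 - 3*(-1/30)²)) = 1/(691 + (-1 - 3*1/900)) = 1/(691 + (-1 - 1/300)) = 1/(691 - 301/300) = 1/(206999/300) = 300/206999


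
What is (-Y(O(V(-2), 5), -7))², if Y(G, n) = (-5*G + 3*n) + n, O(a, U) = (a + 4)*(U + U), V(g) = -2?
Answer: 16384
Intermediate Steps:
O(a, U) = 2*U*(4 + a) (O(a, U) = (4 + a)*(2*U) = 2*U*(4 + a))
Y(G, n) = -5*G + 4*n
(-Y(O(V(-2), 5), -7))² = (-(-10*5*(4 - 2) + 4*(-7)))² = (-(-10*5*2 - 28))² = (-(-5*20 - 28))² = (-(-100 - 28))² = (-1*(-128))² = 128² = 16384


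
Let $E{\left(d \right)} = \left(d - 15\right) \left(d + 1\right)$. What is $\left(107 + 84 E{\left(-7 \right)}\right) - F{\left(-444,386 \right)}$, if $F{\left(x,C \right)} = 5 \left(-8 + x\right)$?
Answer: $13455$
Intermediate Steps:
$F{\left(x,C \right)} = -40 + 5 x$
$E{\left(d \right)} = \left(1 + d\right) \left(-15 + d\right)$ ($E{\left(d \right)} = \left(-15 + d\right) \left(1 + d\right) = \left(1 + d\right) \left(-15 + d\right)$)
$\left(107 + 84 E{\left(-7 \right)}\right) - F{\left(-444,386 \right)} = \left(107 + 84 \left(-15 + \left(-7\right)^{2} - -98\right)\right) - \left(-40 + 5 \left(-444\right)\right) = \left(107 + 84 \left(-15 + 49 + 98\right)\right) - \left(-40 - 2220\right) = \left(107 + 84 \cdot 132\right) - -2260 = \left(107 + 11088\right) + 2260 = 11195 + 2260 = 13455$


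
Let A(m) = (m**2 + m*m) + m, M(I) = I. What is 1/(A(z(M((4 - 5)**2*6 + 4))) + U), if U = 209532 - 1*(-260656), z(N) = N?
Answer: 1/470398 ≈ 2.1259e-6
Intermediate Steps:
A(m) = m + 2*m**2 (A(m) = (m**2 + m**2) + m = 2*m**2 + m = m + 2*m**2)
U = 470188 (U = 209532 + 260656 = 470188)
1/(A(z(M((4 - 5)**2*6 + 4))) + U) = 1/(((4 - 5)**2*6 + 4)*(1 + 2*((4 - 5)**2*6 + 4)) + 470188) = 1/(((-1)**2*6 + 4)*(1 + 2*((-1)**2*6 + 4)) + 470188) = 1/((1*6 + 4)*(1 + 2*(1*6 + 4)) + 470188) = 1/((6 + 4)*(1 + 2*(6 + 4)) + 470188) = 1/(10*(1 + 2*10) + 470188) = 1/(10*(1 + 20) + 470188) = 1/(10*21 + 470188) = 1/(210 + 470188) = 1/470398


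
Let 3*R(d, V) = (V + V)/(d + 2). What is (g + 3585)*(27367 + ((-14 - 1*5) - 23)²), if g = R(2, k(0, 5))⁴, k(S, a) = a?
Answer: 135365493835/1296 ≈ 1.0445e+8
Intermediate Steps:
R(d, V) = 2*V/(3*(2 + d)) (R(d, V) = ((V + V)/(d + 2))/3 = ((2*V)/(2 + d))/3 = (2*V/(2 + d))/3 = 2*V/(3*(2 + d)))
g = 625/1296 (g = ((⅔)*5/(2 + 2))⁴ = ((⅔)*5/4)⁴ = ((⅔)*5*(¼))⁴ = (⅚)⁴ = 625/1296 ≈ 0.48225)
(g + 3585)*(27367 + ((-14 - 1*5) - 23)²) = (625/1296 + 3585)*(27367 + ((-14 - 1*5) - 23)²) = 4646785*(27367 + ((-14 - 5) - 23)²)/1296 = 4646785*(27367 + (-19 - 23)²)/1296 = 4646785*(27367 + (-42)²)/1296 = 4646785*(27367 + 1764)/1296 = (4646785/1296)*29131 = 135365493835/1296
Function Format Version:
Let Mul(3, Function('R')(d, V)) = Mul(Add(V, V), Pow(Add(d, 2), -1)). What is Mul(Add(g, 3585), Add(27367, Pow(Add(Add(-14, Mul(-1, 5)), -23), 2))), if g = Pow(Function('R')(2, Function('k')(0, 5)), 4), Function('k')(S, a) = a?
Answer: Rational(135365493835, 1296) ≈ 1.0445e+8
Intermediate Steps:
Function('R')(d, V) = Mul(Rational(2, 3), V, Pow(Add(2, d), -1)) (Function('R')(d, V) = Mul(Rational(1, 3), Mul(Add(V, V), Pow(Add(d, 2), -1))) = Mul(Rational(1, 3), Mul(Mul(2, V), Pow(Add(2, d), -1))) = Mul(Rational(1, 3), Mul(2, V, Pow(Add(2, d), -1))) = Mul(Rational(2, 3), V, Pow(Add(2, d), -1)))
g = Rational(625, 1296) (g = Pow(Mul(Rational(2, 3), 5, Pow(Add(2, 2), -1)), 4) = Pow(Mul(Rational(2, 3), 5, Pow(4, -1)), 4) = Pow(Mul(Rational(2, 3), 5, Rational(1, 4)), 4) = Pow(Rational(5, 6), 4) = Rational(625, 1296) ≈ 0.48225)
Mul(Add(g, 3585), Add(27367, Pow(Add(Add(-14, Mul(-1, 5)), -23), 2))) = Mul(Add(Rational(625, 1296), 3585), Add(27367, Pow(Add(Add(-14, Mul(-1, 5)), -23), 2))) = Mul(Rational(4646785, 1296), Add(27367, Pow(Add(Add(-14, -5), -23), 2))) = Mul(Rational(4646785, 1296), Add(27367, Pow(Add(-19, -23), 2))) = Mul(Rational(4646785, 1296), Add(27367, Pow(-42, 2))) = Mul(Rational(4646785, 1296), Add(27367, 1764)) = Mul(Rational(4646785, 1296), 29131) = Rational(135365493835, 1296)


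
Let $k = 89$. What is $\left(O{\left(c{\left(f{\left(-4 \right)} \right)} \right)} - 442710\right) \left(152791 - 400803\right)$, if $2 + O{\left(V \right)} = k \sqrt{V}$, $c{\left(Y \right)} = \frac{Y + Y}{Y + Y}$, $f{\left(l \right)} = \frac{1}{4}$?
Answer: $109775815476$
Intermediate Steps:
$f{\left(l \right)} = \frac{1}{4}$
$c{\left(Y \right)} = 1$ ($c{\left(Y \right)} = \frac{2 Y}{2 Y} = 2 Y \frac{1}{2 Y} = 1$)
$O{\left(V \right)} = -2 + 89 \sqrt{V}$
$\left(O{\left(c{\left(f{\left(-4 \right)} \right)} \right)} - 442710\right) \left(152791 - 400803\right) = \left(\left(-2 + 89 \sqrt{1}\right) - 442710\right) \left(152791 - 400803\right) = \left(\left(-2 + 89 \cdot 1\right) - 442710\right) \left(-248012\right) = \left(\left(-2 + 89\right) - 442710\right) \left(-248012\right) = \left(87 - 442710\right) \left(-248012\right) = \left(-442623\right) \left(-248012\right) = 109775815476$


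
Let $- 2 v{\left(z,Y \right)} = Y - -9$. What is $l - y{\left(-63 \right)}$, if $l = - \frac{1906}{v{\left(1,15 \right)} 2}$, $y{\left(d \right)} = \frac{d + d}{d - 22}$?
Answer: $\frac{79493}{1020} \approx 77.934$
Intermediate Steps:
$y{\left(d \right)} = \frac{2 d}{-22 + d}$
$v{\left(z,Y \right)} = - \frac{9}{2} - \frac{Y}{2}$ ($v{\left(z,Y \right)} = - \frac{Y - -9}{2} = - \frac{Y + 9}{2} = - \frac{9 + Y}{2} = - \frac{9}{2} - \frac{Y}{2}$)
$l = \frac{953}{12}$ ($l = - \frac{1906}{\left(- \frac{9}{2} - \frac{15}{2}\right) 2} = - \frac{1906}{\left(-12\right) 2} = - \frac{1906}{-24} = \left(-1906\right) \left(- \frac{1}{24}\right) = \frac{953}{12} \approx 79.417$)
$l - y{\left(-63 \right)} = \frac{953}{12} - 2 \left(-63\right) \frac{1}{-22 - 63} = \frac{953}{12} - 2 \left(-63\right) \frac{1}{-85} = \frac{953}{12} - 2 \left(-63\right) \left(- \frac{1}{85}\right) = \frac{953}{12} - \frac{126}{85} = \frac{79493}{1020}$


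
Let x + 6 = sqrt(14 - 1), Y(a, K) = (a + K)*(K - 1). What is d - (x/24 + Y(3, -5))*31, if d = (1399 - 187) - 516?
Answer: 1327/4 - 31*sqrt(13)/24 ≈ 327.09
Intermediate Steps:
Y(a, K) = (-1 + K)*(K + a) (Y(a, K) = (K + a)*(-1 + K) = (-1 + K)*(K + a))
x = -6 + sqrt(13) (x = -6 + sqrt(14 - 1) = -6 + sqrt(13) ≈ -2.3944)
d = 696 (d = 1212 - 516 = 696)
d - (x/24 + Y(3, -5))*31 = 696 - ((-6 + sqrt(13))/24 + ((-5)**2 - 1*(-5) - 1*3 - 5*3))*31 = 696 - ((-6 + sqrt(13))*(1/24) + (25 + 5 - 3 - 15))*31 = 696 - ((-1/4 + sqrt(13)/24) + 12)*31 = 696 - (47/4 + sqrt(13)/24)*31 = 696 - (1457/4 + 31*sqrt(13)/24) = 696 + (-1457/4 - 31*sqrt(13)/24) = 1327/4 - 31*sqrt(13)/24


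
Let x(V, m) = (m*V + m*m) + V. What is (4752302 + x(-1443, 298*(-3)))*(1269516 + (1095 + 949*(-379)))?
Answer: 6230954398780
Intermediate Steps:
x(V, m) = V + m**2 + V*m (x(V, m) = (V*m + m**2) + V = (m**2 + V*m) + V = V + m**2 + V*m)
(4752302 + x(-1443, 298*(-3)))*(1269516 + (1095 + 949*(-379))) = (4752302 + (-1443 + (298*(-3))**2 - 430014*(-3)))*(1269516 + (1095 + 949*(-379))) = (4752302 + (-1443 + (-894)**2 - 1443*(-894)))*(1269516 + (1095 - 359671)) = (4752302 + (-1443 + 799236 + 1290042))*(1269516 - 358576) = (4752302 + 2087835)*910940 = 6840137*910940 = 6230954398780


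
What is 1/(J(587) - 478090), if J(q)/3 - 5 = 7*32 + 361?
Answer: -1/476320 ≈ -2.0994e-6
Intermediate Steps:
J(q) = 1770 (J(q) = 15 + 3*(7*32 + 361) = 15 + 3*(224 + 361) = 15 + 3*585 = 15 + 1755 = 1770)
1/(J(587) - 478090) = 1/(1770 - 478090) = 1/(-476320) = -1/476320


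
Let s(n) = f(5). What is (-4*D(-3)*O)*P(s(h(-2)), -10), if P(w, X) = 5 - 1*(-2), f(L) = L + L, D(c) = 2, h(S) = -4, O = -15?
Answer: 840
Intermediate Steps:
f(L) = 2*L
s(n) = 10 (s(n) = 2*5 = 10)
P(w, X) = 7 (P(w, X) = 5 + 2 = 7)
(-4*D(-3)*O)*P(s(h(-2)), -10) = -8*(-15)*7 = -4*(-30)*7 = 120*7 = 840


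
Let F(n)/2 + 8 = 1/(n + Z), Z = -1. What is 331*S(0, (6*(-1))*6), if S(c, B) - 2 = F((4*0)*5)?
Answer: -5296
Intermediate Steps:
F(n) = -16 + 2/(-1 + n) (F(n) = -16 + 2/(n - 1) = -16 + 2/(-1 + n))
S(c, B) = -16 (S(c, B) = 2 + 2*(9 - 8*4*0*5)/(-1 + (4*0)*5) = 2 + 2*(9 - 0*5)/(-1 + 0*5) = 2 + 2*(9 - 8*0)/(-1 + 0) = 2 + 2*(9 + 0)/(-1) = 2 + 2*(-1)*9 = 2 - 18 = -16)
331*S(0, (6*(-1))*6) = 331*(-16) = -5296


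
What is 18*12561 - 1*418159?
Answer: -192061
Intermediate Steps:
18*12561 - 1*418159 = 226098 - 418159 = -192061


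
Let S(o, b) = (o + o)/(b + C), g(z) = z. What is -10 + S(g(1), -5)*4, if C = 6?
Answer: -2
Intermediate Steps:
S(o, b) = 2*o/(6 + b) (S(o, b) = (o + o)/(b + 6) = (2*o)/(6 + b) = 2*o/(6 + b))
-10 + S(g(1), -5)*4 = -10 + (2*1/(6 - 5))*4 = -10 + (2*1/1)*4 = -10 + (2*1*1)*4 = -10 + 2*4 = -10 + 8 = -2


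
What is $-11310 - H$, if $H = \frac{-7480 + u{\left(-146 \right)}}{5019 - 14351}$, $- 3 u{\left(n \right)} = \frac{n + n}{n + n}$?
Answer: $- \frac{316657201}{27996} \approx -11311.0$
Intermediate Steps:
$u{\left(n \right)} = - \frac{1}{3}$ ($u{\left(n \right)} = - \frac{\left(n + n\right) \frac{1}{n + n}}{3} = - \frac{2 n \frac{1}{2 n}}{3} = \left(- \frac{1}{3}\right) 1 = - \frac{1}{3}$)
$H = \frac{22441}{27996}$ ($H = \frac{-7480 - \frac{1}{3}}{5019 - 14351} = - \frac{22441}{3 \left(-9332\right)} = \left(- \frac{22441}{3}\right) \left(- \frac{1}{9332}\right) = \frac{22441}{27996} \approx 0.80158$)
$-11310 - H = -11310 - \frac{22441}{27996} = - \frac{316657201}{27996}$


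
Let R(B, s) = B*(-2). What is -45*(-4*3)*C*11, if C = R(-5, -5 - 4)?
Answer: 59400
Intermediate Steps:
R(B, s) = -2*B
C = 10 (C = -2*(-5) = 10)
-45*(-4*3)*C*11 = -45*(-4*3)*10*11 = -(-540)*10*11 = -45*(-120)*11 = 5400*11 = 59400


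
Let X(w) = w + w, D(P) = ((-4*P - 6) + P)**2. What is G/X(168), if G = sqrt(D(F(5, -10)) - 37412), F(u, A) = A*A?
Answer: sqrt(3514)/84 ≈ 0.70570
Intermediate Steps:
F(u, A) = A**2
D(P) = (-6 - 3*P)**2 (D(P) = ((-6 - 4*P) + P)**2 = (-6 - 3*P)**2)
X(w) = 2*w
G = 4*sqrt(3514) (G = sqrt(9*(2 + (-10)**2)**2 - 37412) = sqrt(9*(2 + 100)**2 - 37412) = sqrt(9*102**2 - 37412) = sqrt(9*10404 - 37412) = sqrt(93636 - 37412) = sqrt(56224) = 4*sqrt(3514) ≈ 237.12)
G/X(168) = (4*sqrt(3514))/((2*168)) = (4*sqrt(3514))/336 = (4*sqrt(3514))*(1/336) = sqrt(3514)/84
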